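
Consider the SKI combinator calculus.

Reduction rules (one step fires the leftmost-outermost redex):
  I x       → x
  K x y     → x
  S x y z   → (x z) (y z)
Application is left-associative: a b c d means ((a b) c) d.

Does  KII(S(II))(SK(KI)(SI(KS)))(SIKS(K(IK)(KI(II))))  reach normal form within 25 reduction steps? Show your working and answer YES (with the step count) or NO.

Answer: YES — reaches normal form S(K(S(KS))) in 22 ≤ 25 steps

Derivation:
  start: KII(S(II))(SK(KI)(SI(KS)))(SIKS(K(IK)(KI(II))))
  [1] I(S(II))(SK(KI)(SI(KS)))(SIKS(K(IK)(KI(II))))
  [2] S(II)(SK(KI)(SI(KS)))(SIKS(K(IK)(KI(II))))
  [3] II(SIKS(K(IK)(KI(II))))(SK(KI)(SI(KS))(SIKS(K(IK)(KI(II)))))
  [4] I(SIKS(K(IK)(KI(II))))(SK(KI)(SI(KS))(SIKS(K(IK)(KI(II)))))
  [5] SIKS(K(IK)(KI(II)))(SK(KI)(SI(KS))(SIKS(K(IK)(KI(II)))))
  [6] IS(KS)(K(IK)(KI(II)))(SK(KI)(SI(KS))(SIKS(K(IK)(KI(II)))))
  [7] S(KS)(K(IK)(KI(II)))(SK(KI)(SI(KS))(SIKS(K(IK)(KI(II)))))
  [8] KS(SK(KI)(SI(KS))(SIKS(K(IK)(KI(II)))))(K(IK)(KI(II))(SK(KI)(SI(KS))(SIKS(K(IK)(KI(II))))))
  [9] S(K(IK)(KI(II))(SK(KI)(SI(KS))(SIKS(K(IK)(KI(II))))))
  [10] S(IK(SK(KI)(SI(KS))(SIKS(K(IK)(KI(II))))))
  [11] S(K(SK(KI)(SI(KS))(SIKS(K(IK)(KI(II))))))
  [12] S(K(K(SI(KS))(KI(SI(KS)))(SIKS(K(IK)(KI(II))))))
  [13] S(K(SI(KS)(SIKS(K(IK)(KI(II))))))
  [14] S(K(I(SIKS(K(IK)(KI(II))))(KS(SIKS(K(IK)(KI(II)))))))
  [15] S(K(SIKS(K(IK)(KI(II)))(KS(SIKS(K(IK)(KI(II)))))))
  [16] S(K(IS(KS)(K(IK)(KI(II)))(KS(SIKS(K(IK)(KI(II)))))))
  [17] S(K(S(KS)(K(IK)(KI(II)))(KS(SIKS(K(IK)(KI(II)))))))
  [18] S(K(KS(KS(SIKS(K(IK)(KI(II)))))(K(IK)(KI(II))(KS(SIKS(K(IK)(KI(II))))))))
  [19] S(K(S(K(IK)(KI(II))(KS(SIKS(K(IK)(KI(II))))))))
  [20] S(K(S(IK(KS(SIKS(K(IK)(KI(II))))))))
  [21] S(K(S(K(KS(SIKS(K(IK)(KI(II))))))))
  [22] S(K(S(KS)))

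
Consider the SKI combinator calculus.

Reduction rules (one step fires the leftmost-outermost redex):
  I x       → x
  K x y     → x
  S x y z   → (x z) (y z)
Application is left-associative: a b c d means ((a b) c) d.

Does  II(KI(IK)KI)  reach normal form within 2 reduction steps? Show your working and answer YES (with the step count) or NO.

Answer: NO — after 2 steps the term is KI(IK)KI, not yet normal

Reduction:
  start: II(KI(IK)KI)
  [1] I(KI(IK)KI)
  [2] KI(IK)KI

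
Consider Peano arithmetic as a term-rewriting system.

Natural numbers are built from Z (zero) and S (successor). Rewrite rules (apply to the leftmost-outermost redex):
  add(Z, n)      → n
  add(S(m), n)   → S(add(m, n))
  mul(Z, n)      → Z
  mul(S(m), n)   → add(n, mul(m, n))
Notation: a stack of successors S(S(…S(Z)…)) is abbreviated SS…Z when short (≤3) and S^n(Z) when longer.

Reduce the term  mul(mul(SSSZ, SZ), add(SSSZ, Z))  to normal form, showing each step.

Answer: normal form = S^9(Z)  (in 38 steps)

Derivation:
  start: mul(mul(SSSZ, SZ), add(SSSZ, Z))
  →1  mul(add(SZ, mul(SSZ, SZ)), add(SSSZ, Z))
  →2  mul(S(add(Z, mul(SSZ, SZ))), add(SSSZ, Z))
  →3  add(add(SSSZ, Z), mul(add(Z, mul(SSZ, SZ)), add(SSSZ, Z)))
  →4  add(S(add(SSZ, Z)), mul(add(Z, mul(SSZ, SZ)), add(SSSZ, Z)))
  →5  S(add(add(SSZ, Z), mul(add(Z, mul(SSZ, SZ)), add(SSSZ, Z))))
  →6  S(add(S(add(SZ, Z)), mul(add(Z, mul(SSZ, SZ)), add(SSSZ, Z))))
  →7  S(S(add(add(SZ, Z), mul(add(Z, mul(SSZ, SZ)), add(SSSZ, Z)))))
  →8  S(S(add(S(add(Z, Z)), mul(add(Z, mul(SSZ, SZ)), add(SSSZ, Z)))))
  →9  S(S(S(add(add(Z, Z), mul(add(Z, mul(SSZ, SZ)), add(SSSZ, Z))))))
  →10  S(S(S(add(Z, mul(add(Z, mul(SSZ, SZ)), add(SSSZ, Z))))))
  →11  S(S(S(mul(add(Z, mul(SSZ, SZ)), add(SSSZ, Z)))))
  →12  S(S(S(mul(mul(SSZ, SZ), add(SSSZ, Z)))))
  →13  S(S(S(mul(add(SZ, mul(SZ, SZ)), add(SSSZ, Z)))))
  →14  S(S(S(mul(S(add(Z, mul(SZ, SZ))), add(SSSZ, Z)))))
  →15  S(S(S(add(add(SSSZ, Z), mul(add(Z, mul(SZ, SZ)), add(SSSZ, Z))))))
  →16  S(S(S(add(S(add(SSZ, Z)), mul(add(Z, mul(SZ, SZ)), add(SSSZ, Z))))))
  →17  S(S(S(S(add(add(SSZ, Z), mul(add(Z, mul(SZ, SZ)), add(SSSZ, Z)))))))
  →18  S(S(S(S(add(S(add(SZ, Z)), mul(add(Z, mul(SZ, SZ)), add(SSSZ, Z)))))))
  →19  S(S(S(S(S(add(add(SZ, Z), mul(add(Z, mul(SZ, SZ)), add(SSSZ, Z))))))))
  →20  S(S(S(S(S(add(S(add(Z, Z)), mul(add(Z, mul(SZ, SZ)), add(SSSZ, Z))))))))
  →21  S(S(S(S(S(S(add(add(Z, Z), mul(add(Z, mul(SZ, SZ)), add(SSSZ, Z)))))))))
  →22  S(S(S(S(S(S(add(Z, mul(add(Z, mul(SZ, SZ)), add(SSSZ, Z)))))))))
  →23  S(S(S(S(S(S(mul(add(Z, mul(SZ, SZ)), add(SSSZ, Z))))))))
  →24  S(S(S(S(S(S(mul(mul(SZ, SZ), add(SSSZ, Z))))))))
  →25  S(S(S(S(S(S(mul(add(SZ, mul(Z, SZ)), add(SSSZ, Z))))))))
  →26  S(S(S(S(S(S(mul(S(add(Z, mul(Z, SZ))), add(SSSZ, Z))))))))
  →27  S(S(S(S(S(S(add(add(SSSZ, Z), mul(add(Z, mul(Z, SZ)), add(SSSZ, Z)))))))))
  →28  S(S(S(S(S(S(add(S(add(SSZ, Z)), mul(add(Z, mul(Z, SZ)), add(SSSZ, Z)))))))))
  →29  S(S(S(S(S(S(S(add(add(SSZ, Z), mul(add(Z, mul(Z, SZ)), add(SSSZ, Z))))))))))
  →30  S(S(S(S(S(S(S(add(S(add(SZ, Z)), mul(add(Z, mul(Z, SZ)), add(SSSZ, Z))))))))))
  →31  S(S(S(S(S(S(S(S(add(add(SZ, Z), mul(add(Z, mul(Z, SZ)), add(SSSZ, Z)))))))))))
  →32  S(S(S(S(S(S(S(S(add(S(add(Z, Z)), mul(add(Z, mul(Z, SZ)), add(SSSZ, Z)))))))))))
  →33  S(S(S(S(S(S(S(S(S(add(add(Z, Z), mul(add(Z, mul(Z, SZ)), add(SSSZ, Z))))))))))))
  →34  S(S(S(S(S(S(S(S(S(add(Z, mul(add(Z, mul(Z, SZ)), add(SSSZ, Z))))))))))))
  →35  S(S(S(S(S(S(S(S(S(mul(add(Z, mul(Z, SZ)), add(SSSZ, Z)))))))))))
  →36  S(S(S(S(S(S(S(S(S(mul(mul(Z, SZ), add(SSSZ, Z)))))))))))
  →37  S(S(S(S(S(S(S(S(S(mul(Z, add(SSSZ, Z)))))))))))
  →38  S^9(Z)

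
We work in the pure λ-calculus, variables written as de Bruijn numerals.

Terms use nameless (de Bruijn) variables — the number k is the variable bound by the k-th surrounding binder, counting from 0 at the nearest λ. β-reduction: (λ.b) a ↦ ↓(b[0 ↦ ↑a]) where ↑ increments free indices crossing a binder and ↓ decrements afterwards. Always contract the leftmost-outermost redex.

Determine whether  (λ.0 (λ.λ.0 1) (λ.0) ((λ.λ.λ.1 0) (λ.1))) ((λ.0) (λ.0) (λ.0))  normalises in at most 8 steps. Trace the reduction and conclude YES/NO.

  start: (λ.0 (λ.λ.0 1) (λ.0) ((λ.λ.λ.1 0) (λ.1))) ((λ.0) (λ.0) (λ.0))
  →1  (λ.0) (λ.0) (λ.0) (λ.λ.0 1) (λ.0) ((λ.λ.λ.1 0) (λ.(λ.0) (λ.0) (λ.0)))
  →2  (λ.0) (λ.0) (λ.λ.0 1) (λ.0) ((λ.λ.λ.1 0) (λ.(λ.0) (λ.0) (λ.0)))
  →3  (λ.0) (λ.λ.0 1) (λ.0) ((λ.λ.λ.1 0) (λ.(λ.0) (λ.0) (λ.0)))
  →4  (λ.λ.0 1) (λ.0) ((λ.λ.λ.1 0) (λ.(λ.0) (λ.0) (λ.0)))
  →5  (λ.0 (λ.0)) ((λ.λ.λ.1 0) (λ.(λ.0) (λ.0) (λ.0)))
  →6  (λ.λ.λ.1 0) (λ.(λ.0) (λ.0) (λ.0)) (λ.0)
  →7  (λ.λ.1 0) (λ.0)
  →8  λ.(λ.0) 0

Answer: NO — after 8 steps the term is λ.(λ.0) 0, not yet normal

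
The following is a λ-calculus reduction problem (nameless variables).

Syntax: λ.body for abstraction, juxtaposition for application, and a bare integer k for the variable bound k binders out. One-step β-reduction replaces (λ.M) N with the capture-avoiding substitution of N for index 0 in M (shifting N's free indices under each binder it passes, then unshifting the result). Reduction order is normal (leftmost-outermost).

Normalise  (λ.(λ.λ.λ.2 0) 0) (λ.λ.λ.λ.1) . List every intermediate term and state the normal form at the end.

Answer: normal form = λ.λ.λ.λ.λ.1  (in 3 steps)

Working:
  start: (λ.(λ.λ.λ.2 0) 0) (λ.λ.λ.λ.1)
  [1] (λ.λ.λ.2 0) (λ.λ.λ.λ.1)
  [2] λ.λ.(λ.λ.λ.λ.1) 0
  [3] λ.λ.λ.λ.λ.1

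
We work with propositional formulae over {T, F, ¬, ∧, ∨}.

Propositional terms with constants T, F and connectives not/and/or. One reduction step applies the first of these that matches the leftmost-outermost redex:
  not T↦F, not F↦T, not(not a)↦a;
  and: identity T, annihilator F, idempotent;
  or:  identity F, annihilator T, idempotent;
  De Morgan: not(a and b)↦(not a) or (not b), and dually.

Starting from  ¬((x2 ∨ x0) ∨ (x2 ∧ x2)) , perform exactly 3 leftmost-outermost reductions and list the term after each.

  start: ¬((x2 ∨ x0) ∨ (x2 ∧ x2))
  [1] ¬(x2 ∨ x0) ∧ ¬(x2 ∧ x2)
  [2] (¬x2 ∧ ¬x0) ∧ ¬(x2 ∧ x2)
  [3] (¬x2 ∧ ¬x0) ∧ (¬x2 ∨ ¬x2)

Answer: after 3 steps: (¬x2 ∧ ¬x0) ∧ (¬x2 ∨ ¬x2)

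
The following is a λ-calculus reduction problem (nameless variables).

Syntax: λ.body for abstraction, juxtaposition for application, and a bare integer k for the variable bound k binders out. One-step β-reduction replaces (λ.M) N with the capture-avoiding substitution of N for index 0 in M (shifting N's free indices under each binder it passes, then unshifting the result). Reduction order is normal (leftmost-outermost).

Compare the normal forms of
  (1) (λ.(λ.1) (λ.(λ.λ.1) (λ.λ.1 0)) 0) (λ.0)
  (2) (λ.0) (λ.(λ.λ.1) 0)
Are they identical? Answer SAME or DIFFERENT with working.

Answer: DIFFERENT — A ⇓ λ.0, B ⇓ λ.λ.1

Derivation:
Term A:
  start: (λ.(λ.1) (λ.(λ.λ.1) (λ.λ.1 0)) 0) (λ.0)
  step 1: (λ.λ.0) (λ.(λ.λ.1) (λ.λ.1 0)) (λ.0)
  step 2: (λ.0) (λ.0)
  step 3: λ.0

Term B:
  start: (λ.0) (λ.(λ.λ.1) 0)
  step 1: λ.(λ.λ.1) 0
  step 2: λ.λ.1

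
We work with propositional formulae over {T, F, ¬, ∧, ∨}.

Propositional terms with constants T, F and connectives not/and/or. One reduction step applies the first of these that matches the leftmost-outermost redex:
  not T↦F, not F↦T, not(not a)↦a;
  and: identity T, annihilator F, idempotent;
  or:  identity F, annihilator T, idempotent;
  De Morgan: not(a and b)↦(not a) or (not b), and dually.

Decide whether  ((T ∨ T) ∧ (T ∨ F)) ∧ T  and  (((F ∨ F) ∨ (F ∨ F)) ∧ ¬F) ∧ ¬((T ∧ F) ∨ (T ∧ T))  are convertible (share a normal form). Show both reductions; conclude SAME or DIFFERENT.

Term A:
  start: ((T ∨ T) ∧ (T ∨ F)) ∧ T
  [1] (T ∨ T) ∧ (T ∨ F)
  [2] T ∧ (T ∨ F)
  [3] T ∨ F
  [4] T

Term B:
  start: (((F ∨ F) ∨ (F ∨ F)) ∧ ¬F) ∧ ¬((T ∧ F) ∨ (T ∧ T))
  [1] ((F ∨ F) ∧ ¬F) ∧ ¬((T ∧ F) ∨ (T ∧ T))
  [2] (F ∧ ¬F) ∧ ¬((T ∧ F) ∨ (T ∧ T))
  [3] F ∧ ¬((T ∧ F) ∨ (T ∧ T))
  [4] F

Answer: DIFFERENT — A ⇓ T, B ⇓ F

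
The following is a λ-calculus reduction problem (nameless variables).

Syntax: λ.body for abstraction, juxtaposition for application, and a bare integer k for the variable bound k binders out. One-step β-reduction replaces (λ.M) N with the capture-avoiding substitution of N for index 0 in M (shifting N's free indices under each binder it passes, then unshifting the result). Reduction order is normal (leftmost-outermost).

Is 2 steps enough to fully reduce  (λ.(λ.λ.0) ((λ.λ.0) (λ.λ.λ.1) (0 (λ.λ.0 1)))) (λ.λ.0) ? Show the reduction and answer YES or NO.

  start: (λ.(λ.λ.0) ((λ.λ.0) (λ.λ.λ.1) (0 (λ.λ.0 1)))) (λ.λ.0)
  step 1: (λ.λ.0) ((λ.λ.0) (λ.λ.λ.1) ((λ.λ.0) (λ.λ.0 1)))
  step 2: λ.0

Answer: YES — reaches normal form λ.0 in 2 ≤ 2 steps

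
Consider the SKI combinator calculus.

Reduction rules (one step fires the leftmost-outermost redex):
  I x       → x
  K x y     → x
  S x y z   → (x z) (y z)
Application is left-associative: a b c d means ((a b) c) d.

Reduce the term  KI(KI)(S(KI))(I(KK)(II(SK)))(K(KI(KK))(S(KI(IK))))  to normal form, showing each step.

  start: KI(KI)(S(KI))(I(KK)(II(SK)))(K(KI(KK))(S(KI(IK))))
  →1  I(S(KI))(I(KK)(II(SK)))(K(KI(KK))(S(KI(IK))))
  →2  S(KI)(I(KK)(II(SK)))(K(KI(KK))(S(KI(IK))))
  →3  KI(K(KI(KK))(S(KI(IK))))(I(KK)(II(SK))(K(KI(KK))(S(KI(IK)))))
  →4  I(I(KK)(II(SK))(K(KI(KK))(S(KI(IK)))))
  →5  I(KK)(II(SK))(K(KI(KK))(S(KI(IK))))
  →6  KK(II(SK))(K(KI(KK))(S(KI(IK))))
  →7  K(K(KI(KK))(S(KI(IK))))
  →8  K(KI(KK))
  →9  KI

Answer: normal form = KI  (in 9 steps)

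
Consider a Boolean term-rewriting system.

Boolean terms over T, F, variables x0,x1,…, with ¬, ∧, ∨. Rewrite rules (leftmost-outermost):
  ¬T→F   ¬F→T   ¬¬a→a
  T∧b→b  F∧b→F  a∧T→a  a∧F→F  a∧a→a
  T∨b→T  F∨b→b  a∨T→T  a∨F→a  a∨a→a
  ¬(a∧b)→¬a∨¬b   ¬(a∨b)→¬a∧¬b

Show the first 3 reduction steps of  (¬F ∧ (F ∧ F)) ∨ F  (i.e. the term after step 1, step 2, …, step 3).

  start: (¬F ∧ (F ∧ F)) ∨ F
  →1  ¬F ∧ (F ∧ F)
  →2  T ∧ (F ∧ F)
  →3  F ∧ F

Answer: after 3 steps: F ∧ F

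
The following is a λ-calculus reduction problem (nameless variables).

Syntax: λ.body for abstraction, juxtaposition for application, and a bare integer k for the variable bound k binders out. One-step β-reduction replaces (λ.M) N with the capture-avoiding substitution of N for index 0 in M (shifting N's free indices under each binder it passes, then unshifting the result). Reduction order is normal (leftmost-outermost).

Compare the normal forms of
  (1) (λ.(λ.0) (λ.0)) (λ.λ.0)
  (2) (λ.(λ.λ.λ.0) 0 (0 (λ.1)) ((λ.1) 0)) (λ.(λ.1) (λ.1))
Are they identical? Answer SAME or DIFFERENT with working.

Answer: SAME — A ⇓ λ.0, B ⇓ λ.0

Working:
Term A:
  start: (λ.(λ.0) (λ.0)) (λ.λ.0)
  [1] (λ.0) (λ.0)
  [2] λ.0

Term B:
  start: (λ.(λ.λ.λ.0) 0 (0 (λ.1)) ((λ.1) 0)) (λ.(λ.1) (λ.1))
  [1] (λ.λ.λ.0) (λ.(λ.1) (λ.1)) ((λ.(λ.1) (λ.1)) (λ.λ.(λ.1) (λ.1))) ((λ.λ.(λ.1) (λ.1)) (λ.(λ.1) (λ.1)))
  [2] (λ.λ.0) ((λ.(λ.1) (λ.1)) (λ.λ.(λ.1) (λ.1))) ((λ.λ.(λ.1) (λ.1)) (λ.(λ.1) (λ.1)))
  [3] (λ.0) ((λ.λ.(λ.1) (λ.1)) (λ.(λ.1) (λ.1)))
  [4] (λ.λ.(λ.1) (λ.1)) (λ.(λ.1) (λ.1))
  [5] λ.(λ.1) (λ.1)
  [6] λ.0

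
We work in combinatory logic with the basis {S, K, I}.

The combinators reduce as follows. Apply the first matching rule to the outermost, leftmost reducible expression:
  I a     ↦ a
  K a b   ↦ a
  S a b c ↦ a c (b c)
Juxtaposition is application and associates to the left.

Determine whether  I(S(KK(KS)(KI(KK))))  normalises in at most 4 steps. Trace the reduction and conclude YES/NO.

Answer: YES — reaches normal form S(KI) in 3 ≤ 4 steps

Working:
  start: I(S(KK(KS)(KI(KK))))
  [1] S(KK(KS)(KI(KK)))
  [2] S(K(KI(KK)))
  [3] S(KI)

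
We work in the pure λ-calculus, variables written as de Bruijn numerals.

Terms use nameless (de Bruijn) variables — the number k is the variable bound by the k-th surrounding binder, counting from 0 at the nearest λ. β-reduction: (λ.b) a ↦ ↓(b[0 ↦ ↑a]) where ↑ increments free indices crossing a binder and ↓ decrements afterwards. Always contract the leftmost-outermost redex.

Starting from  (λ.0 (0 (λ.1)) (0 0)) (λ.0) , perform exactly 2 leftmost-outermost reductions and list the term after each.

Answer: after 2 steps: (λ.0) (λ.λ.0) ((λ.0) (λ.0))

Reduction:
  start: (λ.0 (0 (λ.1)) (0 0)) (λ.0)
  →1  (λ.0) ((λ.0) (λ.λ.0)) ((λ.0) (λ.0))
  →2  (λ.0) (λ.λ.0) ((λ.0) (λ.0))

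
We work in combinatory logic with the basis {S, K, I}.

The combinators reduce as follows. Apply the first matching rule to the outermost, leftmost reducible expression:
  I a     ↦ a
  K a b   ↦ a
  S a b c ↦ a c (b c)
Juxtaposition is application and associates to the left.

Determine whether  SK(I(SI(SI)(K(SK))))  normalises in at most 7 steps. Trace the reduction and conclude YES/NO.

  start: SK(I(SI(SI)(K(SK))))
  [1] SK(SI(SI)(K(SK)))
  [2] SK(I(K(SK))(SI(K(SK))))
  [3] SK(K(SK)(SI(K(SK))))
  [4] SK(SK)

Answer: YES — reaches normal form SK(SK) in 4 ≤ 7 steps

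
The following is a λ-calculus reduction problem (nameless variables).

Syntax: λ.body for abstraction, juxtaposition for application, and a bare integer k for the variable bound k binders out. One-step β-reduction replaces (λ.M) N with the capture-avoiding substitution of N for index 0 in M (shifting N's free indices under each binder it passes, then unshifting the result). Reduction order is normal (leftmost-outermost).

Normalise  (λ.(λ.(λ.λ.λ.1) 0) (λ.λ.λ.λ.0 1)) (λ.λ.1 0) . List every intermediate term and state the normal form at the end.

Answer: normal form = λ.λ.1  (in 3 steps)

Reduction:
  start: (λ.(λ.(λ.λ.λ.1) 0) (λ.λ.λ.λ.0 1)) (λ.λ.1 0)
  step 1: (λ.(λ.λ.λ.1) 0) (λ.λ.λ.λ.0 1)
  step 2: (λ.λ.λ.1) (λ.λ.λ.λ.0 1)
  step 3: λ.λ.1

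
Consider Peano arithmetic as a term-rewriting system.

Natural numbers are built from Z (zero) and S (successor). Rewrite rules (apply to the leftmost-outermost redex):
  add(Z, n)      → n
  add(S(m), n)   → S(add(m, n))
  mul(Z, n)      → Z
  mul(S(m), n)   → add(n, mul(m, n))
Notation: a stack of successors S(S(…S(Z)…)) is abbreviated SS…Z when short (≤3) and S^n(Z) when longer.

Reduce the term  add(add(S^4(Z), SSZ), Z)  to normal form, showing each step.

Answer: normal form = S^6(Z)  (in 12 steps)

Derivation:
  start: add(add(S^4(Z), SSZ), Z)
  →1  add(S(add(SSSZ, SSZ)), Z)
  →2  S(add(add(SSSZ, SSZ), Z))
  →3  S(add(S(add(SSZ, SSZ)), Z))
  →4  S(S(add(add(SSZ, SSZ), Z)))
  →5  S(S(add(S(add(SZ, SSZ)), Z)))
  →6  S(S(S(add(add(SZ, SSZ), Z))))
  →7  S(S(S(add(S(add(Z, SSZ)), Z))))
  →8  S(S(S(S(add(add(Z, SSZ), Z)))))
  →9  S(S(S(S(add(SSZ, Z)))))
  →10  S(S(S(S(S(add(SZ, Z))))))
  →11  S(S(S(S(S(S(add(Z, Z)))))))
  →12  S^6(Z)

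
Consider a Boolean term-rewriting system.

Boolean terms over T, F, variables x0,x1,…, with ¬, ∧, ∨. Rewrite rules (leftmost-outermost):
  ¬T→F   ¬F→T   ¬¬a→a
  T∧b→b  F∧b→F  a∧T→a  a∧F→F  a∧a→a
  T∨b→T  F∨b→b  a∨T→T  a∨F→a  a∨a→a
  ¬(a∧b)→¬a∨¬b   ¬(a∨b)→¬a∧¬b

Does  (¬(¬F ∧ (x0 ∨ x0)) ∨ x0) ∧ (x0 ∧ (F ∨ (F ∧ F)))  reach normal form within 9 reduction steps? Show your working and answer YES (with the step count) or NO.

  start: (¬(¬F ∧ (x0 ∨ x0)) ∨ x0) ∧ (x0 ∧ (F ∨ (F ∧ F)))
  step 1: ((¬¬F ∨ ¬(x0 ∨ x0)) ∨ x0) ∧ (x0 ∧ (F ∨ (F ∧ F)))
  step 2: ((F ∨ ¬(x0 ∨ x0)) ∨ x0) ∧ (x0 ∧ (F ∨ (F ∧ F)))
  step 3: (¬(x0 ∨ x0) ∨ x0) ∧ (x0 ∧ (F ∨ (F ∧ F)))
  step 4: ((¬x0 ∧ ¬x0) ∨ x0) ∧ (x0 ∧ (F ∨ (F ∧ F)))
  step 5: (¬x0 ∨ x0) ∧ (x0 ∧ (F ∨ (F ∧ F)))
  step 6: (¬x0 ∨ x0) ∧ (x0 ∧ (F ∧ F))
  step 7: (¬x0 ∨ x0) ∧ (x0 ∧ F)
  step 8: (¬x0 ∨ x0) ∧ F
  step 9: F

Answer: YES — reaches normal form F in 9 ≤ 9 steps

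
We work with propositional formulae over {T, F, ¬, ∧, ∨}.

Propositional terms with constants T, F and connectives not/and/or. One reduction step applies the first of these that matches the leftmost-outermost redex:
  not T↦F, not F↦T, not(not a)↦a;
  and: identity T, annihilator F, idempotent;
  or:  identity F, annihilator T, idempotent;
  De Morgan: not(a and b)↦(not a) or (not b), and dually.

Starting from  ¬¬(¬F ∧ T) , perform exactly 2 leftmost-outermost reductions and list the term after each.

Answer: after 2 steps: ¬F

Reduction:
  start: ¬¬(¬F ∧ T)
  [1] ¬F ∧ T
  [2] ¬F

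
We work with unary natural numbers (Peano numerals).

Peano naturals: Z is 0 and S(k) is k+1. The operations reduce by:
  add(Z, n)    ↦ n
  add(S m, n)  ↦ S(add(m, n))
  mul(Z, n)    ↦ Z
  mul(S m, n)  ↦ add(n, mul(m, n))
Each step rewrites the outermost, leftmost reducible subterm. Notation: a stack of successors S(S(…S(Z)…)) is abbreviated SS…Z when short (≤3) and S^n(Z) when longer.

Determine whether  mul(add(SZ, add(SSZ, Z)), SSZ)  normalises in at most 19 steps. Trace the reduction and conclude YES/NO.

  start: mul(add(SZ, add(SSZ, Z)), SSZ)
  [1] mul(S(add(Z, add(SSZ, Z))), SSZ)
  [2] add(SSZ, mul(add(Z, add(SSZ, Z)), SSZ))
  [3] S(add(SZ, mul(add(Z, add(SSZ, Z)), SSZ)))
  [4] S(S(add(Z, mul(add(Z, add(SSZ, Z)), SSZ))))
  [5] S(S(mul(add(Z, add(SSZ, Z)), SSZ)))
  [6] S(S(mul(add(SSZ, Z), SSZ)))
  [7] S(S(mul(S(add(SZ, Z)), SSZ)))
  [8] S(S(add(SSZ, mul(add(SZ, Z), SSZ))))
  [9] S(S(S(add(SZ, mul(add(SZ, Z), SSZ)))))
  [10] S(S(S(S(add(Z, mul(add(SZ, Z), SSZ))))))
  [11] S(S(S(S(mul(add(SZ, Z), SSZ)))))
  [12] S(S(S(S(mul(S(add(Z, Z)), SSZ)))))
  [13] S(S(S(S(add(SSZ, mul(add(Z, Z), SSZ))))))
  [14] S(S(S(S(S(add(SZ, mul(add(Z, Z), SSZ)))))))
  [15] S(S(S(S(S(S(add(Z, mul(add(Z, Z), SSZ))))))))
  [16] S(S(S(S(S(S(mul(add(Z, Z), SSZ)))))))
  [17] S(S(S(S(S(S(mul(Z, SSZ)))))))
  [18] S^6(Z)

Answer: YES — reaches normal form S^6(Z) in 18 ≤ 19 steps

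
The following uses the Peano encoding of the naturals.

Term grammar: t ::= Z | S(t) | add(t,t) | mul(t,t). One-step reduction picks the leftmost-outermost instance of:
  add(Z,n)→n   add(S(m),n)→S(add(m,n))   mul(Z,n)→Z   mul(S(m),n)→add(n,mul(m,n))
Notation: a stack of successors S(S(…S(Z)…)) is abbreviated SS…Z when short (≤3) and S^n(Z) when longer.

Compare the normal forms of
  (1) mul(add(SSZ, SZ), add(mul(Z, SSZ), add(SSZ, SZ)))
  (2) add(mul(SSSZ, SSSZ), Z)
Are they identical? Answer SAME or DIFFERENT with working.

Term A:
  start: mul(add(SSZ, SZ), add(mul(Z, SSZ), add(SSZ, SZ)))
  →1  mul(S(add(SZ, SZ)), add(mul(Z, SSZ), add(SSZ, SZ)))
  →2  add(add(mul(Z, SSZ), add(SSZ, SZ)), mul(add(SZ, SZ), add(mul(Z, SSZ), add(SSZ, SZ))))
  →3  add(add(Z, add(SSZ, SZ)), mul(add(SZ, SZ), add(mul(Z, SSZ), add(SSZ, SZ))))
  →4  add(add(SSZ, SZ), mul(add(SZ, SZ), add(mul(Z, SSZ), add(SSZ, SZ))))
  →5  add(S(add(SZ, SZ)), mul(add(SZ, SZ), add(mul(Z, SSZ), add(SSZ, SZ))))
  →6  S(add(add(SZ, SZ), mul(add(SZ, SZ), add(mul(Z, SSZ), add(SSZ, SZ)))))
  →7  S(add(S(add(Z, SZ)), mul(add(SZ, SZ), add(mul(Z, SSZ), add(SSZ, SZ)))))
  →8  S(S(add(add(Z, SZ), mul(add(SZ, SZ), add(mul(Z, SSZ), add(SSZ, SZ))))))
  →9  S(S(add(SZ, mul(add(SZ, SZ), add(mul(Z, SSZ), add(SSZ, SZ))))))
  →10  S(S(S(add(Z, mul(add(SZ, SZ), add(mul(Z, SSZ), add(SSZ, SZ)))))))
  →11  S(S(S(mul(add(SZ, SZ), add(mul(Z, SSZ), add(SSZ, SZ))))))
  →12  S(S(S(mul(S(add(Z, SZ)), add(mul(Z, SSZ), add(SSZ, SZ))))))
  →13  S(S(S(add(add(mul(Z, SSZ), add(SSZ, SZ)), mul(add(Z, SZ), add(mul(Z, SSZ), add(SSZ, SZ)))))))
  →14  S(S(S(add(add(Z, add(SSZ, SZ)), mul(add(Z, SZ), add(mul(Z, SSZ), add(SSZ, SZ)))))))
  →15  S(S(S(add(add(SSZ, SZ), mul(add(Z, SZ), add(mul(Z, SSZ), add(SSZ, SZ)))))))
  →16  S(S(S(add(S(add(SZ, SZ)), mul(add(Z, SZ), add(mul(Z, SSZ), add(SSZ, SZ)))))))
  →17  S(S(S(S(add(add(SZ, SZ), mul(add(Z, SZ), add(mul(Z, SSZ), add(SSZ, SZ))))))))
  →18  S(S(S(S(add(S(add(Z, SZ)), mul(add(Z, SZ), add(mul(Z, SSZ), add(SSZ, SZ))))))))
  →19  S(S(S(S(S(add(add(Z, SZ), mul(add(Z, SZ), add(mul(Z, SSZ), add(SSZ, SZ)))))))))
  →20  S(S(S(S(S(add(SZ, mul(add(Z, SZ), add(mul(Z, SSZ), add(SSZ, SZ)))))))))
  →21  S(S(S(S(S(S(add(Z, mul(add(Z, SZ), add(mul(Z, SSZ), add(SSZ, SZ))))))))))
  →22  S(S(S(S(S(S(mul(add(Z, SZ), add(mul(Z, SSZ), add(SSZ, SZ)))))))))
  →23  S(S(S(S(S(S(mul(SZ, add(mul(Z, SSZ), add(SSZ, SZ)))))))))
  →24  S(S(S(S(S(S(add(add(mul(Z, SSZ), add(SSZ, SZ)), mul(Z, add(mul(Z, SSZ), add(SSZ, SZ))))))))))
  →25  S(S(S(S(S(S(add(add(Z, add(SSZ, SZ)), mul(Z, add(mul(Z, SSZ), add(SSZ, SZ))))))))))
  →26  S(S(S(S(S(S(add(add(SSZ, SZ), mul(Z, add(mul(Z, SSZ), add(SSZ, SZ))))))))))
  →27  S(S(S(S(S(S(add(S(add(SZ, SZ)), mul(Z, add(mul(Z, SSZ), add(SSZ, SZ))))))))))
  →28  S(S(S(S(S(S(S(add(add(SZ, SZ), mul(Z, add(mul(Z, SSZ), add(SSZ, SZ)))))))))))
  →29  S(S(S(S(S(S(S(add(S(add(Z, SZ)), mul(Z, add(mul(Z, SSZ), add(SSZ, SZ)))))))))))
  →30  S(S(S(S(S(S(S(S(add(add(Z, SZ), mul(Z, add(mul(Z, SSZ), add(SSZ, SZ))))))))))))
  →31  S(S(S(S(S(S(S(S(add(SZ, mul(Z, add(mul(Z, SSZ), add(SSZ, SZ))))))))))))
  →32  S(S(S(S(S(S(S(S(S(add(Z, mul(Z, add(mul(Z, SSZ), add(SSZ, SZ)))))))))))))
  →33  S(S(S(S(S(S(S(S(S(mul(Z, add(mul(Z, SSZ), add(SSZ, SZ))))))))))))
  →34  S^9(Z)

Term B:
  start: add(mul(SSSZ, SSSZ), Z)
  →1  add(add(SSSZ, mul(SSZ, SSSZ)), Z)
  →2  add(S(add(SSZ, mul(SSZ, SSSZ))), Z)
  →3  S(add(add(SSZ, mul(SSZ, SSSZ)), Z))
  →4  S(add(S(add(SZ, mul(SSZ, SSSZ))), Z))
  →5  S(S(add(add(SZ, mul(SSZ, SSSZ)), Z)))
  →6  S(S(add(S(add(Z, mul(SSZ, SSSZ))), Z)))
  →7  S(S(S(add(add(Z, mul(SSZ, SSSZ)), Z))))
  →8  S(S(S(add(mul(SSZ, SSSZ), Z))))
  →9  S(S(S(add(add(SSSZ, mul(SZ, SSSZ)), Z))))
  →10  S(S(S(add(S(add(SSZ, mul(SZ, SSSZ))), Z))))
  →11  S(S(S(S(add(add(SSZ, mul(SZ, SSSZ)), Z)))))
  →12  S(S(S(S(add(S(add(SZ, mul(SZ, SSSZ))), Z)))))
  →13  S(S(S(S(S(add(add(SZ, mul(SZ, SSSZ)), Z))))))
  →14  S(S(S(S(S(add(S(add(Z, mul(SZ, SSSZ))), Z))))))
  →15  S(S(S(S(S(S(add(add(Z, mul(SZ, SSSZ)), Z)))))))
  →16  S(S(S(S(S(S(add(mul(SZ, SSSZ), Z)))))))
  →17  S(S(S(S(S(S(add(add(SSSZ, mul(Z, SSSZ)), Z)))))))
  →18  S(S(S(S(S(S(add(S(add(SSZ, mul(Z, SSSZ))), Z)))))))
  →19  S(S(S(S(S(S(S(add(add(SSZ, mul(Z, SSSZ)), Z))))))))
  →20  S(S(S(S(S(S(S(add(S(add(SZ, mul(Z, SSSZ))), Z))))))))
  →21  S(S(S(S(S(S(S(S(add(add(SZ, mul(Z, SSSZ)), Z)))))))))
  →22  S(S(S(S(S(S(S(S(add(S(add(Z, mul(Z, SSSZ))), Z)))))))))
  →23  S(S(S(S(S(S(S(S(S(add(add(Z, mul(Z, SSSZ)), Z))))))))))
  →24  S(S(S(S(S(S(S(S(S(add(mul(Z, SSSZ), Z))))))))))
  →25  S(S(S(S(S(S(S(S(S(add(Z, Z))))))))))
  →26  S^9(Z)

Answer: SAME — A ⇓ S^9(Z), B ⇓ S^9(Z)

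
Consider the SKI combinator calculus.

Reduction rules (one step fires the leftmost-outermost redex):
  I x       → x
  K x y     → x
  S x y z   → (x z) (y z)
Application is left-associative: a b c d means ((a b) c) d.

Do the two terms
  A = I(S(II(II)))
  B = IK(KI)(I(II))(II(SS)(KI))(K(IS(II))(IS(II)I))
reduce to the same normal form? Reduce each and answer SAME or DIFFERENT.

Term A:
  start: I(S(II(II)))
  step 1: S(II(II))
  step 2: S(I(II))
  step 3: S(II)
  step 4: SI

Term B:
  start: IK(KI)(I(II))(II(SS)(KI))(K(IS(II))(IS(II)I))
  step 1: K(KI)(I(II))(II(SS)(KI))(K(IS(II))(IS(II)I))
  step 2: KI(II(SS)(KI))(K(IS(II))(IS(II)I))
  step 3: I(K(IS(II))(IS(II)I))
  step 4: K(IS(II))(IS(II)I)
  step 5: IS(II)
  step 6: S(II)
  step 7: SI

Answer: SAME — A ⇓ SI, B ⇓ SI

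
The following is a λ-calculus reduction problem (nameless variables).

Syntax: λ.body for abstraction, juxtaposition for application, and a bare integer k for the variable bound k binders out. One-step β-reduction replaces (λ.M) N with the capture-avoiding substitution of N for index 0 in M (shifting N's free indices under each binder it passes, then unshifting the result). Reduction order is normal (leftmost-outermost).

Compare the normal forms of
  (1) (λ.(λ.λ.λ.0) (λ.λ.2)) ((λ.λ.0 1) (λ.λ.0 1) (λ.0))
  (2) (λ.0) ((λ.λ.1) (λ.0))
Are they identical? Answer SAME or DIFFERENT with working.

Term A:
  start: (λ.(λ.λ.λ.0) (λ.λ.2)) ((λ.λ.0 1) (λ.λ.0 1) (λ.0))
  →1  (λ.λ.λ.0) (λ.λ.(λ.λ.0 1) (λ.λ.0 1) (λ.0))
  →2  λ.λ.0

Term B:
  start: (λ.0) ((λ.λ.1) (λ.0))
  →1  (λ.λ.1) (λ.0)
  →2  λ.λ.0

Answer: SAME — A ⇓ λ.λ.0, B ⇓ λ.λ.0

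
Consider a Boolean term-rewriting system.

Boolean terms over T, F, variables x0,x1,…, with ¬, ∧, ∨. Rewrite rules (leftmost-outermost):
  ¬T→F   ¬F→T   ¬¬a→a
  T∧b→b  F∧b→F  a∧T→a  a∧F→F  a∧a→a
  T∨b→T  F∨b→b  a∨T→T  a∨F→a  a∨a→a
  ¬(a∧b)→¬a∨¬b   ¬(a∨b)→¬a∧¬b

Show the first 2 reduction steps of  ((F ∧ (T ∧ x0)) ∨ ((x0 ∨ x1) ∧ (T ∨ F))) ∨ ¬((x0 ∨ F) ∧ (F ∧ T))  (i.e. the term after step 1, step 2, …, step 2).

  start: ((F ∧ (T ∧ x0)) ∨ ((x0 ∨ x1) ∧ (T ∨ F))) ∨ ¬((x0 ∨ F) ∧ (F ∧ T))
  →1  (F ∨ ((x0 ∨ x1) ∧ (T ∨ F))) ∨ ¬((x0 ∨ F) ∧ (F ∧ T))
  →2  ((x0 ∨ x1) ∧ (T ∨ F)) ∨ ¬((x0 ∨ F) ∧ (F ∧ T))

Answer: after 2 steps: ((x0 ∨ x1) ∧ (T ∨ F)) ∨ ¬((x0 ∨ F) ∧ (F ∧ T))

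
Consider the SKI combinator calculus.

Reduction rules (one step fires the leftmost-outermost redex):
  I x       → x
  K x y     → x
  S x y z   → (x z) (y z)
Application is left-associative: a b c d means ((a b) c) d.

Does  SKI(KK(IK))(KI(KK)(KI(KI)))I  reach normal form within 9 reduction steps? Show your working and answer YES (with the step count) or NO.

Answer: YES — reaches normal form I in 7 ≤ 9 steps

Derivation:
  start: SKI(KK(IK))(KI(KK)(KI(KI)))I
  →1  K(KK(IK))(I(KK(IK)))(KI(KK)(KI(KI)))I
  →2  KK(IK)(KI(KK)(KI(KI)))I
  →3  K(KI(KK)(KI(KI)))I
  →4  KI(KK)(KI(KI))
  →5  I(KI(KI))
  →6  KI(KI)
  →7  I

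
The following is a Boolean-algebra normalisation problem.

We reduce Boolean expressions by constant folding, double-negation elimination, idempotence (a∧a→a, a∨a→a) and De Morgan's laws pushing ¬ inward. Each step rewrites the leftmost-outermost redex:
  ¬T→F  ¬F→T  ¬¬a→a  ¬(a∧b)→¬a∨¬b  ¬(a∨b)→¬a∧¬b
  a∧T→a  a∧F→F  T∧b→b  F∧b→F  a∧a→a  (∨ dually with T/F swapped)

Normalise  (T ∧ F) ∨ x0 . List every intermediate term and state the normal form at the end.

Answer: normal form = x0  (in 2 steps)

Reduction:
  start: (T ∧ F) ∨ x0
  step 1: F ∨ x0
  step 2: x0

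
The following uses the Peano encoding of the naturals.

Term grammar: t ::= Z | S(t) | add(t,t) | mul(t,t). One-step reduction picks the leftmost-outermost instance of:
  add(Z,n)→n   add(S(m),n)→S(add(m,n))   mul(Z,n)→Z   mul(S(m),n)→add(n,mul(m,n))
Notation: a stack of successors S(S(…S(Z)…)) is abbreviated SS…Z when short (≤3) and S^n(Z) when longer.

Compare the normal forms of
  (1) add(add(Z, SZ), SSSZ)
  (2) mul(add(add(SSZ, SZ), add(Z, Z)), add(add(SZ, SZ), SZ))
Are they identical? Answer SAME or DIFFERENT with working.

Answer: DIFFERENT — A ⇓ S^4(Z), B ⇓ S^9(Z)

Working:
Term A:
  start: add(add(Z, SZ), SSSZ)
  step 1: add(SZ, SSSZ)
  step 2: S(add(Z, SSSZ))
  step 3: S^4(Z)

Term B:
  start: mul(add(add(SSZ, SZ), add(Z, Z)), add(add(SZ, SZ), SZ))
  step 1: mul(add(S(add(SZ, SZ)), add(Z, Z)), add(add(SZ, SZ), SZ))
  step 2: mul(S(add(add(SZ, SZ), add(Z, Z))), add(add(SZ, SZ), SZ))
  step 3: add(add(add(SZ, SZ), SZ), mul(add(add(SZ, SZ), add(Z, Z)), add(add(SZ, SZ), SZ)))
  step 4: add(add(S(add(Z, SZ)), SZ), mul(add(add(SZ, SZ), add(Z, Z)), add(add(SZ, SZ), SZ)))
  step 5: add(S(add(add(Z, SZ), SZ)), mul(add(add(SZ, SZ), add(Z, Z)), add(add(SZ, SZ), SZ)))
  step 6: S(add(add(add(Z, SZ), SZ), mul(add(add(SZ, SZ), add(Z, Z)), add(add(SZ, SZ), SZ))))
  step 7: S(add(add(SZ, SZ), mul(add(add(SZ, SZ), add(Z, Z)), add(add(SZ, SZ), SZ))))
  step 8: S(add(S(add(Z, SZ)), mul(add(add(SZ, SZ), add(Z, Z)), add(add(SZ, SZ), SZ))))
  step 9: S(S(add(add(Z, SZ), mul(add(add(SZ, SZ), add(Z, Z)), add(add(SZ, SZ), SZ)))))
  step 10: S(S(add(SZ, mul(add(add(SZ, SZ), add(Z, Z)), add(add(SZ, SZ), SZ)))))
  step 11: S(S(S(add(Z, mul(add(add(SZ, SZ), add(Z, Z)), add(add(SZ, SZ), SZ))))))
  step 12: S(S(S(mul(add(add(SZ, SZ), add(Z, Z)), add(add(SZ, SZ), SZ)))))
  step 13: S(S(S(mul(add(S(add(Z, SZ)), add(Z, Z)), add(add(SZ, SZ), SZ)))))
  step 14: S(S(S(mul(S(add(add(Z, SZ), add(Z, Z))), add(add(SZ, SZ), SZ)))))
  step 15: S(S(S(add(add(add(SZ, SZ), SZ), mul(add(add(Z, SZ), add(Z, Z)), add(add(SZ, SZ), SZ))))))
  step 16: S(S(S(add(add(S(add(Z, SZ)), SZ), mul(add(add(Z, SZ), add(Z, Z)), add(add(SZ, SZ), SZ))))))
  step 17: S(S(S(add(S(add(add(Z, SZ), SZ)), mul(add(add(Z, SZ), add(Z, Z)), add(add(SZ, SZ), SZ))))))
  step 18: S(S(S(S(add(add(add(Z, SZ), SZ), mul(add(add(Z, SZ), add(Z, Z)), add(add(SZ, SZ), SZ)))))))
  step 19: S(S(S(S(add(add(SZ, SZ), mul(add(add(Z, SZ), add(Z, Z)), add(add(SZ, SZ), SZ)))))))
  step 20: S(S(S(S(add(S(add(Z, SZ)), mul(add(add(Z, SZ), add(Z, Z)), add(add(SZ, SZ), SZ)))))))
  step 21: S(S(S(S(S(add(add(Z, SZ), mul(add(add(Z, SZ), add(Z, Z)), add(add(SZ, SZ), SZ))))))))
  step 22: S(S(S(S(S(add(SZ, mul(add(add(Z, SZ), add(Z, Z)), add(add(SZ, SZ), SZ))))))))
  step 23: S(S(S(S(S(S(add(Z, mul(add(add(Z, SZ), add(Z, Z)), add(add(SZ, SZ), SZ)))))))))
  step 24: S(S(S(S(S(S(mul(add(add(Z, SZ), add(Z, Z)), add(add(SZ, SZ), SZ))))))))
  step 25: S(S(S(S(S(S(mul(add(SZ, add(Z, Z)), add(add(SZ, SZ), SZ))))))))
  step 26: S(S(S(S(S(S(mul(S(add(Z, add(Z, Z))), add(add(SZ, SZ), SZ))))))))
  step 27: S(S(S(S(S(S(add(add(add(SZ, SZ), SZ), mul(add(Z, add(Z, Z)), add(add(SZ, SZ), SZ)))))))))
  step 28: S(S(S(S(S(S(add(add(S(add(Z, SZ)), SZ), mul(add(Z, add(Z, Z)), add(add(SZ, SZ), SZ)))))))))
  step 29: S(S(S(S(S(S(add(S(add(add(Z, SZ), SZ)), mul(add(Z, add(Z, Z)), add(add(SZ, SZ), SZ)))))))))
  step 30: S(S(S(S(S(S(S(add(add(add(Z, SZ), SZ), mul(add(Z, add(Z, Z)), add(add(SZ, SZ), SZ))))))))))
  step 31: S(S(S(S(S(S(S(add(add(SZ, SZ), mul(add(Z, add(Z, Z)), add(add(SZ, SZ), SZ))))))))))
  step 32: S(S(S(S(S(S(S(add(S(add(Z, SZ)), mul(add(Z, add(Z, Z)), add(add(SZ, SZ), SZ))))))))))
  step 33: S(S(S(S(S(S(S(S(add(add(Z, SZ), mul(add(Z, add(Z, Z)), add(add(SZ, SZ), SZ)))))))))))
  step 34: S(S(S(S(S(S(S(S(add(SZ, mul(add(Z, add(Z, Z)), add(add(SZ, SZ), SZ)))))))))))
  step 35: S(S(S(S(S(S(S(S(S(add(Z, mul(add(Z, add(Z, Z)), add(add(SZ, SZ), SZ))))))))))))
  step 36: S(S(S(S(S(S(S(S(S(mul(add(Z, add(Z, Z)), add(add(SZ, SZ), SZ)))))))))))
  step 37: S(S(S(S(S(S(S(S(S(mul(add(Z, Z), add(add(SZ, SZ), SZ)))))))))))
  step 38: S(S(S(S(S(S(S(S(S(mul(Z, add(add(SZ, SZ), SZ)))))))))))
  step 39: S^9(Z)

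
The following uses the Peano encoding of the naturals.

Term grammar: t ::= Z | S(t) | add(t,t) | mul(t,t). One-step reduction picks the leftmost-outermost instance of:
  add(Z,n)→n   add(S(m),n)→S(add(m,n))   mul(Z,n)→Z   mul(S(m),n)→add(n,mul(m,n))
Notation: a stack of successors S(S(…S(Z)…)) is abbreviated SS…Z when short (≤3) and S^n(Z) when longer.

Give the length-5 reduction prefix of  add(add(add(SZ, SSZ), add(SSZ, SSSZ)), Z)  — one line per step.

Answer: after 5 steps: S(add(S(add(SZ, add(SSZ, SSSZ))), Z))

Reduction:
  start: add(add(add(SZ, SSZ), add(SSZ, SSSZ)), Z)
  step 1: add(add(S(add(Z, SSZ)), add(SSZ, SSSZ)), Z)
  step 2: add(S(add(add(Z, SSZ), add(SSZ, SSSZ))), Z)
  step 3: S(add(add(add(Z, SSZ), add(SSZ, SSSZ)), Z))
  step 4: S(add(add(SSZ, add(SSZ, SSSZ)), Z))
  step 5: S(add(S(add(SZ, add(SSZ, SSSZ))), Z))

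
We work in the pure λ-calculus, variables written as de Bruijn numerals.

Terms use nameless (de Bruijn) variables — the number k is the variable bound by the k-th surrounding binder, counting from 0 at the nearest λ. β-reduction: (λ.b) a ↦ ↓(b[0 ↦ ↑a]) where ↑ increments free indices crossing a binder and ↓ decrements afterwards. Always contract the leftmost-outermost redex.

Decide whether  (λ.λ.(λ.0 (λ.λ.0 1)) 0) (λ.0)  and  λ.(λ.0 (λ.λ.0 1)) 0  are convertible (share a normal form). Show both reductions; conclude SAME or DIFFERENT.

Term A:
  start: (λ.λ.(λ.0 (λ.λ.0 1)) 0) (λ.0)
  step 1: λ.(λ.0 (λ.λ.0 1)) 0
  step 2: λ.0 (λ.λ.0 1)

Term B:
  start: λ.(λ.0 (λ.λ.0 1)) 0
  step 1: λ.0 (λ.λ.0 1)

Answer: SAME — A ⇓ λ.0 (λ.λ.0 1), B ⇓ λ.0 (λ.λ.0 1)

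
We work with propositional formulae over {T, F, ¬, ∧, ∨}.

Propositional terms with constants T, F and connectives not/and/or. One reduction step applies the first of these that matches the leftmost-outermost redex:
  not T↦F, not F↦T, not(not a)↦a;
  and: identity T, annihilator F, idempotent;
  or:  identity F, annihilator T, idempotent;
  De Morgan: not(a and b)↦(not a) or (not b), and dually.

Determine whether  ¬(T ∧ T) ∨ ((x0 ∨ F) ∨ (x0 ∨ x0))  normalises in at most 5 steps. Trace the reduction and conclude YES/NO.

Answer: NO — after 5 steps the term is x0 ∨ (x0 ∨ x0), not yet normal

Working:
  start: ¬(T ∧ T) ∨ ((x0 ∨ F) ∨ (x0 ∨ x0))
  step 1: (¬T ∨ ¬T) ∨ ((x0 ∨ F) ∨ (x0 ∨ x0))
  step 2: ¬T ∨ ((x0 ∨ F) ∨ (x0 ∨ x0))
  step 3: F ∨ ((x0 ∨ F) ∨ (x0 ∨ x0))
  step 4: (x0 ∨ F) ∨ (x0 ∨ x0)
  step 5: x0 ∨ (x0 ∨ x0)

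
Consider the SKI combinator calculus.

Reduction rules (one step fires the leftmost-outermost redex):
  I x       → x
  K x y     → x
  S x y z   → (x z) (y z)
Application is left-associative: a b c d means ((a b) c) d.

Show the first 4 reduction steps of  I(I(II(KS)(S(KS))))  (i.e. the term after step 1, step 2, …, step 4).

  start: I(I(II(KS)(S(KS))))
  step 1: I(II(KS)(S(KS)))
  step 2: II(KS)(S(KS))
  step 3: I(KS)(S(KS))
  step 4: KS(S(KS))

Answer: after 4 steps: KS(S(KS))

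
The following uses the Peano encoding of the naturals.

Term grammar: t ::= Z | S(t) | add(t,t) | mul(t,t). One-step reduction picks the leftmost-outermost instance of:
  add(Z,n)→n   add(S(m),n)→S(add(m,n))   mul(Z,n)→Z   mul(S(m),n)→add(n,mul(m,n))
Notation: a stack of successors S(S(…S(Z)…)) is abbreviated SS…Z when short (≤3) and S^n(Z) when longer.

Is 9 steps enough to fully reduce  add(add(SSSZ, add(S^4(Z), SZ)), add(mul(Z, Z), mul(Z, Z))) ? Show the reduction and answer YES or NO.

  start: add(add(SSSZ, add(S^4(Z), SZ)), add(mul(Z, Z), mul(Z, Z)))
  →1  add(S(add(SSZ, add(S^4(Z), SZ))), add(mul(Z, Z), mul(Z, Z)))
  →2  S(add(add(SSZ, add(S^4(Z), SZ)), add(mul(Z, Z), mul(Z, Z))))
  →3  S(add(S(add(SZ, add(S^4(Z), SZ))), add(mul(Z, Z), mul(Z, Z))))
  →4  S(S(add(add(SZ, add(S^4(Z), SZ)), add(mul(Z, Z), mul(Z, Z)))))
  →5  S(S(add(S(add(Z, add(S^4(Z), SZ))), add(mul(Z, Z), mul(Z, Z)))))
  →6  S(S(S(add(add(Z, add(S^4(Z), SZ)), add(mul(Z, Z), mul(Z, Z))))))
  →7  S(S(S(add(add(S^4(Z), SZ), add(mul(Z, Z), mul(Z, Z))))))
  →8  S(S(S(add(S(add(SSSZ, SZ)), add(mul(Z, Z), mul(Z, Z))))))
  →9  S(S(S(S(add(add(SSSZ, SZ), add(mul(Z, Z), mul(Z, Z)))))))

Answer: NO — after 9 steps the term is S(S(S(S(add(add(SSSZ, SZ), add(mul(Z, Z), mul(Z, Z))))))), not yet normal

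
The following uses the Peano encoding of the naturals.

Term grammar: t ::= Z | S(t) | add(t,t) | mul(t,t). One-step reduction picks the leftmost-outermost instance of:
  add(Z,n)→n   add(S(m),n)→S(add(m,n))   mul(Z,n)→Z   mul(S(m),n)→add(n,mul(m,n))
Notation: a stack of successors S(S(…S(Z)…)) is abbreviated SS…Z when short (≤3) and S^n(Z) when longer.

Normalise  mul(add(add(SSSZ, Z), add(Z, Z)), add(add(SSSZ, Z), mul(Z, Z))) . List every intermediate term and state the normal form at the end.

Answer: normal form = S^9(Z)  (in 52 steps)

Reduction:
  start: mul(add(add(SSSZ, Z), add(Z, Z)), add(add(SSSZ, Z), mul(Z, Z)))
  [1] mul(add(S(add(SSZ, Z)), add(Z, Z)), add(add(SSSZ, Z), mul(Z, Z)))
  [2] mul(S(add(add(SSZ, Z), add(Z, Z))), add(add(SSSZ, Z), mul(Z, Z)))
  [3] add(add(add(SSSZ, Z), mul(Z, Z)), mul(add(add(SSZ, Z), add(Z, Z)), add(add(SSSZ, Z), mul(Z, Z))))
  [4] add(add(S(add(SSZ, Z)), mul(Z, Z)), mul(add(add(SSZ, Z), add(Z, Z)), add(add(SSSZ, Z), mul(Z, Z))))
  [5] add(S(add(add(SSZ, Z), mul(Z, Z))), mul(add(add(SSZ, Z), add(Z, Z)), add(add(SSSZ, Z), mul(Z, Z))))
  [6] S(add(add(add(SSZ, Z), mul(Z, Z)), mul(add(add(SSZ, Z), add(Z, Z)), add(add(SSSZ, Z), mul(Z, Z)))))
  [7] S(add(add(S(add(SZ, Z)), mul(Z, Z)), mul(add(add(SSZ, Z), add(Z, Z)), add(add(SSSZ, Z), mul(Z, Z)))))
  [8] S(add(S(add(add(SZ, Z), mul(Z, Z))), mul(add(add(SSZ, Z), add(Z, Z)), add(add(SSSZ, Z), mul(Z, Z)))))
  [9] S(S(add(add(add(SZ, Z), mul(Z, Z)), mul(add(add(SSZ, Z), add(Z, Z)), add(add(SSSZ, Z), mul(Z, Z))))))
  [10] S(S(add(add(S(add(Z, Z)), mul(Z, Z)), mul(add(add(SSZ, Z), add(Z, Z)), add(add(SSSZ, Z), mul(Z, Z))))))
  [11] S(S(add(S(add(add(Z, Z), mul(Z, Z))), mul(add(add(SSZ, Z), add(Z, Z)), add(add(SSSZ, Z), mul(Z, Z))))))
  [12] S(S(S(add(add(add(Z, Z), mul(Z, Z)), mul(add(add(SSZ, Z), add(Z, Z)), add(add(SSSZ, Z), mul(Z, Z)))))))
  [13] S(S(S(add(add(Z, mul(Z, Z)), mul(add(add(SSZ, Z), add(Z, Z)), add(add(SSSZ, Z), mul(Z, Z)))))))
  [14] S(S(S(add(mul(Z, Z), mul(add(add(SSZ, Z), add(Z, Z)), add(add(SSSZ, Z), mul(Z, Z)))))))
  [15] S(S(S(add(Z, mul(add(add(SSZ, Z), add(Z, Z)), add(add(SSSZ, Z), mul(Z, Z)))))))
  [16] S(S(S(mul(add(add(SSZ, Z), add(Z, Z)), add(add(SSSZ, Z), mul(Z, Z))))))
  [17] S(S(S(mul(add(S(add(SZ, Z)), add(Z, Z)), add(add(SSSZ, Z), mul(Z, Z))))))
  [18] S(S(S(mul(S(add(add(SZ, Z), add(Z, Z))), add(add(SSSZ, Z), mul(Z, Z))))))
  [19] S(S(S(add(add(add(SSSZ, Z), mul(Z, Z)), mul(add(add(SZ, Z), add(Z, Z)), add(add(SSSZ, Z), mul(Z, Z)))))))
  [20] S(S(S(add(add(S(add(SSZ, Z)), mul(Z, Z)), mul(add(add(SZ, Z), add(Z, Z)), add(add(SSSZ, Z), mul(Z, Z)))))))
  [21] S(S(S(add(S(add(add(SSZ, Z), mul(Z, Z))), mul(add(add(SZ, Z), add(Z, Z)), add(add(SSSZ, Z), mul(Z, Z)))))))
  [22] S(S(S(S(add(add(add(SSZ, Z), mul(Z, Z)), mul(add(add(SZ, Z), add(Z, Z)), add(add(SSSZ, Z), mul(Z, Z))))))))
  [23] S(S(S(S(add(add(S(add(SZ, Z)), mul(Z, Z)), mul(add(add(SZ, Z), add(Z, Z)), add(add(SSSZ, Z), mul(Z, Z))))))))
  [24] S(S(S(S(add(S(add(add(SZ, Z), mul(Z, Z))), mul(add(add(SZ, Z), add(Z, Z)), add(add(SSSZ, Z), mul(Z, Z))))))))
  [25] S(S(S(S(S(add(add(add(SZ, Z), mul(Z, Z)), mul(add(add(SZ, Z), add(Z, Z)), add(add(SSSZ, Z), mul(Z, Z)))))))))
  [26] S(S(S(S(S(add(add(S(add(Z, Z)), mul(Z, Z)), mul(add(add(SZ, Z), add(Z, Z)), add(add(SSSZ, Z), mul(Z, Z)))))))))
  [27] S(S(S(S(S(add(S(add(add(Z, Z), mul(Z, Z))), mul(add(add(SZ, Z), add(Z, Z)), add(add(SSSZ, Z), mul(Z, Z)))))))))
  [28] S(S(S(S(S(S(add(add(add(Z, Z), mul(Z, Z)), mul(add(add(SZ, Z), add(Z, Z)), add(add(SSSZ, Z), mul(Z, Z))))))))))
  [29] S(S(S(S(S(S(add(add(Z, mul(Z, Z)), mul(add(add(SZ, Z), add(Z, Z)), add(add(SSSZ, Z), mul(Z, Z))))))))))
  [30] S(S(S(S(S(S(add(mul(Z, Z), mul(add(add(SZ, Z), add(Z, Z)), add(add(SSSZ, Z), mul(Z, Z))))))))))
  [31] S(S(S(S(S(S(add(Z, mul(add(add(SZ, Z), add(Z, Z)), add(add(SSSZ, Z), mul(Z, Z))))))))))
  [32] S(S(S(S(S(S(mul(add(add(SZ, Z), add(Z, Z)), add(add(SSSZ, Z), mul(Z, Z)))))))))
  [33] S(S(S(S(S(S(mul(add(S(add(Z, Z)), add(Z, Z)), add(add(SSSZ, Z), mul(Z, Z)))))))))
  [34] S(S(S(S(S(S(mul(S(add(add(Z, Z), add(Z, Z))), add(add(SSSZ, Z), mul(Z, Z)))))))))
  [35] S(S(S(S(S(S(add(add(add(SSSZ, Z), mul(Z, Z)), mul(add(add(Z, Z), add(Z, Z)), add(add(SSSZ, Z), mul(Z, Z))))))))))
  [36] S(S(S(S(S(S(add(add(S(add(SSZ, Z)), mul(Z, Z)), mul(add(add(Z, Z), add(Z, Z)), add(add(SSSZ, Z), mul(Z, Z))))))))))
  [37] S(S(S(S(S(S(add(S(add(add(SSZ, Z), mul(Z, Z))), mul(add(add(Z, Z), add(Z, Z)), add(add(SSSZ, Z), mul(Z, Z))))))))))
  [38] S(S(S(S(S(S(S(add(add(add(SSZ, Z), mul(Z, Z)), mul(add(add(Z, Z), add(Z, Z)), add(add(SSSZ, Z), mul(Z, Z)))))))))))
  [39] S(S(S(S(S(S(S(add(add(S(add(SZ, Z)), mul(Z, Z)), mul(add(add(Z, Z), add(Z, Z)), add(add(SSSZ, Z), mul(Z, Z)))))))))))
  [40] S(S(S(S(S(S(S(add(S(add(add(SZ, Z), mul(Z, Z))), mul(add(add(Z, Z), add(Z, Z)), add(add(SSSZ, Z), mul(Z, Z)))))))))))
  [41] S(S(S(S(S(S(S(S(add(add(add(SZ, Z), mul(Z, Z)), mul(add(add(Z, Z), add(Z, Z)), add(add(SSSZ, Z), mul(Z, Z))))))))))))
  [42] S(S(S(S(S(S(S(S(add(add(S(add(Z, Z)), mul(Z, Z)), mul(add(add(Z, Z), add(Z, Z)), add(add(SSSZ, Z), mul(Z, Z))))))))))))
  [43] S(S(S(S(S(S(S(S(add(S(add(add(Z, Z), mul(Z, Z))), mul(add(add(Z, Z), add(Z, Z)), add(add(SSSZ, Z), mul(Z, Z))))))))))))
  [44] S(S(S(S(S(S(S(S(S(add(add(add(Z, Z), mul(Z, Z)), mul(add(add(Z, Z), add(Z, Z)), add(add(SSSZ, Z), mul(Z, Z)))))))))))))
  [45] S(S(S(S(S(S(S(S(S(add(add(Z, mul(Z, Z)), mul(add(add(Z, Z), add(Z, Z)), add(add(SSSZ, Z), mul(Z, Z)))))))))))))
  [46] S(S(S(S(S(S(S(S(S(add(mul(Z, Z), mul(add(add(Z, Z), add(Z, Z)), add(add(SSSZ, Z), mul(Z, Z)))))))))))))
  [47] S(S(S(S(S(S(S(S(S(add(Z, mul(add(add(Z, Z), add(Z, Z)), add(add(SSSZ, Z), mul(Z, Z)))))))))))))
  [48] S(S(S(S(S(S(S(S(S(mul(add(add(Z, Z), add(Z, Z)), add(add(SSSZ, Z), mul(Z, Z))))))))))))
  [49] S(S(S(S(S(S(S(S(S(mul(add(Z, add(Z, Z)), add(add(SSSZ, Z), mul(Z, Z))))))))))))
  [50] S(S(S(S(S(S(S(S(S(mul(add(Z, Z), add(add(SSSZ, Z), mul(Z, Z))))))))))))
  [51] S(S(S(S(S(S(S(S(S(mul(Z, add(add(SSSZ, Z), mul(Z, Z))))))))))))
  [52] S^9(Z)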